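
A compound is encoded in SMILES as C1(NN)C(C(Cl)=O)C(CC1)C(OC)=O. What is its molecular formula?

C8H13ClN2O3

Heavy atoms from the SMILES: 8 C, 1 Cl, 2 N, 3 O.
Implicit hydrogens by atom environment:
  3 × C: 1 H each → 3
  3 × O: no H
  2 × C: 2 H each → 4
  2 × C: no H
  1 × C: 3 H
  1 × Cl: no H
  1 × N: 2 H
  1 × N: 1 H
  Total hydrogens = 13.
Molecular formula: C8H13ClN2O3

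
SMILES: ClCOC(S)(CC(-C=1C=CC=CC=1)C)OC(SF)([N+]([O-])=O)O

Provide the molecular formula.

Heavy atoms from the SMILES: 12 C, 1 Cl, 1 F, 1 N, 5 O, 2 S.
Implicit hydrogens by atom environment:
  5 × C (aromatic): 1 H each → 5
  3 × O: no H
  2 × C: 2 H each → 4
  2 × C: no H
  1 × C: 3 H
  1 × C: 1 H
  1 × C (aromatic): no H
  1 × Cl: no H
  1 × F: no H
  1 × N (charge +1): no H
  1 × O: 1 H
  1 × O (charge -1): no H
  1 × S: 1 H
  1 × S: no H
  Total hydrogens = 15.
Molecular formula: C12H15ClFNO5S2

C12H15ClFNO5S2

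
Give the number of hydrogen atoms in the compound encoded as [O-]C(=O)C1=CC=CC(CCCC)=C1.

Hydrogens are implicit in SMILES; fill each atom to its normal valence:
  4 × C (aromatic): 1 H each → 4
  3 × C: 2 H each → 6
  2 × C (aromatic): no H
  1 × C: 3 H
  1 × C: no H
  1 × O: no H
  1 × O (charge -1): no H
  Total hydrogens = 13.

13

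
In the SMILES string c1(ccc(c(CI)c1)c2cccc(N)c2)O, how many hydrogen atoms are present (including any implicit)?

Hydrogens are implicit in SMILES; fill each atom to its normal valence:
  7 × C (aromatic): 1 H each → 7
  5 × C (aromatic): no H
  1 × C: 2 H
  1 × I: no H
  1 × N: 2 H
  1 × O: 1 H
  Total hydrogens = 12.

12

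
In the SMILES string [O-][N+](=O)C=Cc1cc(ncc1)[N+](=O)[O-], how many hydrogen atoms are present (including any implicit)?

Hydrogens are implicit in SMILES; fill each atom to its normal valence:
  3 × C (aromatic): 1 H each → 3
  2 × C: 1 H each → 2
  2 × C (aromatic): no H
  2 × N (charge +1): no H
  2 × O: no H
  2 × O (charge -1): no H
  1 × N (aromatic): no H
  Total hydrogens = 5.

5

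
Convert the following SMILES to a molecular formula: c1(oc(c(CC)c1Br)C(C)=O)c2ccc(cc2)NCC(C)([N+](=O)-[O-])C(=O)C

Heavy atoms from the SMILES: 1 Br, 19 C, 2 N, 5 O.
Implicit hydrogens by atom environment:
  6 × C (aromatic): no H
  4 × C: 3 H each → 12
  4 × C (aromatic): 1 H each → 4
  3 × C: no H
  3 × O: no H
  2 × C: 2 H each → 4
  1 × Br: no H
  1 × N: 1 H
  1 × N (charge +1): no H
  1 × O (aromatic): no H
  1 × O (charge -1): no H
  Total hydrogens = 21.
Molecular formula: C19H21BrN2O5

C19H21BrN2O5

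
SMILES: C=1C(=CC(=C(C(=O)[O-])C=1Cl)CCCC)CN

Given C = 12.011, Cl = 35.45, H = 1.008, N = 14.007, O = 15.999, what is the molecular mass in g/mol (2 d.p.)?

Molecular formula: C12H15ClNO2-.
M = 12×12.011 + 1×35.45 + 15×1.008 + 1×14.007 + 2×15.999 = 240.71 g/mol.

240.71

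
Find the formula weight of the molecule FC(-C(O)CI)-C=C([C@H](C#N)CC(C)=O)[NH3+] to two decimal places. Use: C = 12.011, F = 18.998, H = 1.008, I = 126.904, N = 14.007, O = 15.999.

341.14

Molecular formula: C10H15FIN2O2+.
M = 10×12.011 + 1×18.998 + 15×1.008 + 1×126.904 + 2×14.007 + 2×15.999 = 341.14 g/mol.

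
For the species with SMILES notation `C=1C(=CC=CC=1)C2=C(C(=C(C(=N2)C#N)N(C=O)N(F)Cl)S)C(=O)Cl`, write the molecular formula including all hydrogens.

C14H7Cl2FN4O2S

Heavy atoms from the SMILES: 14 C, 2 Cl, 1 F, 4 N, 2 O, 1 S.
Implicit hydrogens by atom environment:
  6 × C (aromatic): no H
  5 × C (aromatic): 1 H each → 5
  3 × N: no H
  2 × C: no H
  2 × Cl: no H
  2 × O: no H
  1 × C: 1 H
  1 × F: no H
  1 × N (aromatic): no H
  1 × S: 1 H
  Total hydrogens = 7.
Molecular formula: C14H7Cl2FN4O2S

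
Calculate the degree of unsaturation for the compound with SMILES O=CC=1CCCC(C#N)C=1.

5

Molecular formula from the SMILES: C8H9NO.
DoU = (2C + 2 + N − H − X)/2 = (2·8 + 2 + 1 − 9 − 0)/2 = 10/2 = 5.
(Structurally: 1 ring(s) + 4 π bond(s) = 5.)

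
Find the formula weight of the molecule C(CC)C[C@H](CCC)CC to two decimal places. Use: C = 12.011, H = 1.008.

142.29

Molecular formula: C10H22.
M = 10×12.011 + 22×1.008 = 142.29 g/mol.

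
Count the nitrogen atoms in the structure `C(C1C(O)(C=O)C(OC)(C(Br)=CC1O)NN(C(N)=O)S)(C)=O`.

3

The symbol for nitrogen appears 3 times in the SMILES.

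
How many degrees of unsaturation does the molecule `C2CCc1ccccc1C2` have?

5

Molecular formula from the SMILES: C10H12.
DoU = (2C + 2 + N − H − X)/2 = (2·10 + 2 + 0 − 12 − 0)/2 = 10/2 = 5.
(Structurally: 2 ring(s) + 3 π bond(s) = 5.)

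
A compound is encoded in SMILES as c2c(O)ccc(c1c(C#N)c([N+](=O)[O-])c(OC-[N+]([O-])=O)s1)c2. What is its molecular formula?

C12H7N3O6S

Heavy atoms from the SMILES: 12 C, 3 N, 6 O, 1 S.
Implicit hydrogens by atom environment:
  6 × C (aromatic): no H
  4 × C (aromatic): 1 H each → 4
  3 × O: no H
  2 × N (charge +1): no H
  2 × O (charge -1): no H
  1 × C: 2 H
  1 × C: no H
  1 × N: no H
  1 × O: 1 H
  1 × S (aromatic): no H
  Total hydrogens = 7.
Molecular formula: C12H7N3O6S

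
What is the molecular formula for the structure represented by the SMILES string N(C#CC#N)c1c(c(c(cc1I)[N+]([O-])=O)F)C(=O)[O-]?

Heavy atoms from the SMILES: 10 C, 1 F, 1 I, 3 N, 4 O.
Implicit hydrogens by atom environment:
  5 × C (aromatic): no H
  4 × C: no H
  2 × O: no H
  2 × O (charge -1): no H
  1 × C (aromatic): 1 H
  1 × F: no H
  1 × I: no H
  1 × N: 1 H
  1 × N: no H
  1 × N (charge +1): no H
  Total hydrogens = 2.
Net charge -1.
Molecular formula: C10H2FIN3O4-

C10H2FIN3O4-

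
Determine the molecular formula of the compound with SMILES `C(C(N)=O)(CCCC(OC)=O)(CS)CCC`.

Heavy atoms from the SMILES: 11 C, 1 N, 3 O, 1 S.
Implicit hydrogens by atom environment:
  6 × C: 2 H each → 12
  3 × C: no H
  3 × O: no H
  2 × C: 3 H each → 6
  1 × N: 2 H
  1 × S: 1 H
  Total hydrogens = 21.
Molecular formula: C11H21NO3S

C11H21NO3S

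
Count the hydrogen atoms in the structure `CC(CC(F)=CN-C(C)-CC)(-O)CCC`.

24

Hydrogens are implicit in SMILES; fill each atom to its normal valence:
  4 × C: 3 H each → 12
  4 × C: 2 H each → 8
  2 × C: 1 H each → 2
  2 × C: no H
  1 × F: no H
  1 × N: 1 H
  1 × O: 1 H
  Total hydrogens = 24.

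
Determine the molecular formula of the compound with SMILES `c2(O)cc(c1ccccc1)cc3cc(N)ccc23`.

C16H13NO

Heavy atoms from the SMILES: 16 C, 1 N, 1 O.
Implicit hydrogens by atom environment:
  10 × C (aromatic): 1 H each → 10
  6 × C (aromatic): no H
  1 × N: 2 H
  1 × O: 1 H
  Total hydrogens = 13.
Molecular formula: C16H13NO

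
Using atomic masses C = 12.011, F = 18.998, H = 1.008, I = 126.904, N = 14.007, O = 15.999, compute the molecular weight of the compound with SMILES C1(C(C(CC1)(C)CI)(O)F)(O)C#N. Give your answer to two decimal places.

Molecular formula: C8H11FINO2.
M = 8×12.011 + 1×18.998 + 11×1.008 + 1×126.904 + 1×14.007 + 2×15.999 = 299.08 g/mol.

299.08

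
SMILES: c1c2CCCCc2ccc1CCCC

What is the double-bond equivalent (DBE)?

5

Molecular formula from the SMILES: C14H20.
DoU = (2C + 2 + N − H − X)/2 = (2·14 + 2 + 0 − 20 − 0)/2 = 10/2 = 5.
(Structurally: 2 ring(s) + 3 π bond(s) = 5.)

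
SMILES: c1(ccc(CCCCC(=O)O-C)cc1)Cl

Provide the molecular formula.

Heavy atoms from the SMILES: 12 C, 1 Cl, 2 O.
Implicit hydrogens by atom environment:
  4 × C: 2 H each → 8
  4 × C (aromatic): 1 H each → 4
  2 × C (aromatic): no H
  2 × O: no H
  1 × C: 3 H
  1 × C: no H
  1 × Cl: no H
  Total hydrogens = 15.
Molecular formula: C12H15ClO2

C12H15ClO2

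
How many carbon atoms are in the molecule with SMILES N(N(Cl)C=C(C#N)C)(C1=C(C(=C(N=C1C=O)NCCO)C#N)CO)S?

The symbol for carbon appears 14 times in the SMILES. (Cl is a single chlorine, not C + l.)

14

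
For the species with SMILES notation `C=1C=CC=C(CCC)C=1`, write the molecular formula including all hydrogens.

C9H12

Heavy atoms from the SMILES: 9 C.
Implicit hydrogens by atom environment:
  5 × C (aromatic): 1 H each → 5
  2 × C: 2 H each → 4
  1 × C: 3 H
  1 × C (aromatic): no H
  Total hydrogens = 12.
Molecular formula: C9H12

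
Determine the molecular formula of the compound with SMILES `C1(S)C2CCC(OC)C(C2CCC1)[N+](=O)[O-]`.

Heavy atoms from the SMILES: 11 C, 1 N, 3 O, 1 S.
Implicit hydrogens by atom environment:
  5 × C: 2 H each → 10
  5 × C: 1 H each → 5
  2 × O: no H
  1 × C: 3 H
  1 × N (charge +1): no H
  1 × O (charge -1): no H
  1 × S: 1 H
  Total hydrogens = 19.
Molecular formula: C11H19NO3S

C11H19NO3S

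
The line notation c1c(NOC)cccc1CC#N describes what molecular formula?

C9H10N2O

Heavy atoms from the SMILES: 9 C, 2 N, 1 O.
Implicit hydrogens by atom environment:
  4 × C (aromatic): 1 H each → 4
  2 × C (aromatic): no H
  1 × C: 3 H
  1 × C: 2 H
  1 × C: no H
  1 × N: 1 H
  1 × N: no H
  1 × O: no H
  Total hydrogens = 10.
Molecular formula: C9H10N2O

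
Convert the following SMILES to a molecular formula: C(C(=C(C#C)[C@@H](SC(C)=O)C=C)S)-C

C11H14OS2

Heavy atoms from the SMILES: 11 C, 1 O, 2 S.
Implicit hydrogens by atom environment:
  4 × C: no H
  3 × C: 1 H each → 3
  2 × C: 3 H each → 6
  2 × C: 2 H each → 4
  1 × O: no H
  1 × S: 1 H
  1 × S: no H
  Total hydrogens = 14.
Molecular formula: C11H14OS2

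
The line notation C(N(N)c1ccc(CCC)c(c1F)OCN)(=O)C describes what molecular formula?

C12H18FN3O2

Heavy atoms from the SMILES: 12 C, 1 F, 3 N, 2 O.
Implicit hydrogens by atom environment:
  4 × C (aromatic): no H
  3 × C: 2 H each → 6
  2 × C: 3 H each → 6
  2 × C (aromatic): 1 H each → 2
  2 × N: 2 H each → 4
  2 × O: no H
  1 × C: no H
  1 × F: no H
  1 × N: no H
  Total hydrogens = 18.
Molecular formula: C12H18FN3O2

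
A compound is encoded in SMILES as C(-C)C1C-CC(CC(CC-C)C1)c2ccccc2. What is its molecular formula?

Heavy atoms from the SMILES: 18 C.
Implicit hydrogens by atom environment:
  7 × C: 2 H each → 14
  5 × C (aromatic): 1 H each → 5
  3 × C: 1 H each → 3
  2 × C: 3 H each → 6
  1 × C (aromatic): no H
  Total hydrogens = 28.
Molecular formula: C18H28

C18H28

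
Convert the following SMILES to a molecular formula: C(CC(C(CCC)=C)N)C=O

Heavy atoms from the SMILES: 9 C, 1 N, 1 O.
Implicit hydrogens by atom environment:
  5 × C: 2 H each → 10
  2 × C: 1 H each → 2
  1 × C: 3 H
  1 × C: no H
  1 × N: 2 H
  1 × O: no H
  Total hydrogens = 17.
Molecular formula: C9H17NO

C9H17NO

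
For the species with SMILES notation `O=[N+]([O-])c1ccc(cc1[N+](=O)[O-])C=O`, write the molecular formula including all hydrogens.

Heavy atoms from the SMILES: 7 C, 2 N, 5 O.
Implicit hydrogens by atom environment:
  3 × C (aromatic): 1 H each → 3
  3 × C (aromatic): no H
  3 × O: no H
  2 × N (charge +1): no H
  2 × O (charge -1): no H
  1 × C: 1 H
  Total hydrogens = 4.
Molecular formula: C7H4N2O5

C7H4N2O5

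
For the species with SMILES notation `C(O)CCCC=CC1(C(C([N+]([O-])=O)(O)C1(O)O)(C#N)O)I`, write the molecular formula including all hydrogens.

Heavy atoms from the SMILES: 11 C, 1 I, 2 N, 7 O.
Implicit hydrogens by atom environment:
  5 × C: no H
  5 × O: 1 H each → 5
  4 × C: 2 H each → 8
  2 × C: 1 H each → 2
  1 × I: no H
  1 × N: no H
  1 × N (charge +1): no H
  1 × O: no H
  1 × O (charge -1): no H
  Total hydrogens = 15.
Molecular formula: C11H15IN2O7

C11H15IN2O7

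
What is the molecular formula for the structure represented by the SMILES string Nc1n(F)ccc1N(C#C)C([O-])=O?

C7H5FN3O2-

Heavy atoms from the SMILES: 7 C, 1 F, 3 N, 2 O.
Implicit hydrogens by atom environment:
  2 × C (aromatic): 1 H each → 2
  2 × C (aromatic): no H
  2 × C: no H
  1 × C: 1 H
  1 × F: no H
  1 × N: 2 H
  1 × N (aromatic): no H
  1 × N: no H
  1 × O: no H
  1 × O (charge -1): no H
  Total hydrogens = 5.
Net charge -1.
Molecular formula: C7H5FN3O2-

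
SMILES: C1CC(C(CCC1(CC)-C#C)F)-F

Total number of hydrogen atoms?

16

Hydrogens are implicit in SMILES; fill each atom to its normal valence:
  5 × C: 2 H each → 10
  3 × C: 1 H each → 3
  2 × C: no H
  2 × F: no H
  1 × C: 3 H
  Total hydrogens = 16.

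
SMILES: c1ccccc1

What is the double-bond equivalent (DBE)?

4

Molecular formula from the SMILES: C6H6.
DoU = (2C + 2 + N − H − X)/2 = (2·6 + 2 + 0 − 6 − 0)/2 = 8/2 = 4.
(Structurally: 1 ring(s) + 3 π bond(s) = 4.)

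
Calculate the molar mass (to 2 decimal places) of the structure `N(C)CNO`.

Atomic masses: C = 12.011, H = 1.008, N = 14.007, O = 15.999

76.10

Molecular formula: C2H8N2O.
M = 2×12.011 + 8×1.008 + 2×14.007 + 1×15.999 = 76.10 g/mol.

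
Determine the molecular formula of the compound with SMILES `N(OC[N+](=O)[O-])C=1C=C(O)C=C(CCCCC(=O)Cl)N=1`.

C11H14ClN3O5

Heavy atoms from the SMILES: 11 C, 1 Cl, 3 N, 5 O.
Implicit hydrogens by atom environment:
  5 × C: 2 H each → 10
  3 × C (aromatic): no H
  3 × O: no H
  2 × C (aromatic): 1 H each → 2
  1 × C: no H
  1 × Cl: no H
  1 × N: 1 H
  1 × N (aromatic): no H
  1 × N (charge +1): no H
  1 × O: 1 H
  1 × O (charge -1): no H
  Total hydrogens = 14.
Molecular formula: C11H14ClN3O5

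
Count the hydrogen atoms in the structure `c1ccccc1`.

Hydrogens are implicit in SMILES; fill each atom to its normal valence:
  6 × C (aromatic): 1 H each → 6
  Total hydrogens = 6.

6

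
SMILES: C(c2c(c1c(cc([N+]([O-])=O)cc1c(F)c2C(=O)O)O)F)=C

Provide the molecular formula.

C13H7F2NO5

Heavy atoms from the SMILES: 13 C, 2 F, 1 N, 5 O.
Implicit hydrogens by atom environment:
  8 × C (aromatic): no H
  2 × C (aromatic): 1 H each → 2
  2 × F: no H
  2 × O: 1 H each → 2
  2 × O: no H
  1 × C: 2 H
  1 × C: 1 H
  1 × C: no H
  1 × N (charge +1): no H
  1 × O (charge -1): no H
  Total hydrogens = 7.
Molecular formula: C13H7F2NO5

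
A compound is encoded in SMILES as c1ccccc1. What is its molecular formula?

Heavy atoms from the SMILES: 6 C.
Implicit hydrogens by atom environment:
  6 × C (aromatic): 1 H each → 6
  Total hydrogens = 6.
Molecular formula: C6H6

C6H6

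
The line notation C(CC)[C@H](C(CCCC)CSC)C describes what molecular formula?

C12H26S

Heavy atoms from the SMILES: 12 C, 1 S.
Implicit hydrogens by atom environment:
  6 × C: 2 H each → 12
  4 × C: 3 H each → 12
  2 × C: 1 H each → 2
  1 × S: no H
  Total hydrogens = 26.
Molecular formula: C12H26S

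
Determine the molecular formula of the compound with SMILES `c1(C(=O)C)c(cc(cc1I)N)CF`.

C9H9FINO

Heavy atoms from the SMILES: 9 C, 1 F, 1 I, 1 N, 1 O.
Implicit hydrogens by atom environment:
  4 × C (aromatic): no H
  2 × C (aromatic): 1 H each → 2
  1 × C: 3 H
  1 × C: 2 H
  1 × C: no H
  1 × F: no H
  1 × I: no H
  1 × N: 2 H
  1 × O: no H
  Total hydrogens = 9.
Molecular formula: C9H9FINO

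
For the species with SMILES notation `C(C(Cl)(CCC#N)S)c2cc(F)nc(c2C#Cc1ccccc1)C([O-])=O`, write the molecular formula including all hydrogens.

Heavy atoms from the SMILES: 19 C, 1 Cl, 1 F, 2 N, 2 O, 1 S.
Implicit hydrogens by atom environment:
  6 × C (aromatic): 1 H each → 6
  5 × C (aromatic): no H
  5 × C: no H
  3 × C: 2 H each → 6
  1 × Cl: no H
  1 × F: no H
  1 × N (aromatic): no H
  1 × N: no H
  1 × O: no H
  1 × O (charge -1): no H
  1 × S: 1 H
  Total hydrogens = 13.
Net charge -1.
Molecular formula: C19H13ClFN2O2S-

C19H13ClFN2O2S-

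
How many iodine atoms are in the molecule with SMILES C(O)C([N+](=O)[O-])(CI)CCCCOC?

1

The symbol for iodine appears 1 time in the SMILES.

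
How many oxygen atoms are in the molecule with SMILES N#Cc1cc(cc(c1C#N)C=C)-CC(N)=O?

The symbol for oxygen appears 1 time in the SMILES.

1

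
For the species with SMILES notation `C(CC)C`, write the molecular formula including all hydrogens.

C4H10

Heavy atoms from the SMILES: 4 C.
Implicit hydrogens by atom environment:
  2 × C: 3 H each → 6
  2 × C: 2 H each → 4
  Total hydrogens = 10.
Molecular formula: C4H10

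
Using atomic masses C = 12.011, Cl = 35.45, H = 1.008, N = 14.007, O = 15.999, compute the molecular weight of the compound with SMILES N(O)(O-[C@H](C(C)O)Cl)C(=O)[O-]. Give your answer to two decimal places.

Molecular formula: C4H7ClNO5-.
M = 4×12.011 + 1×35.45 + 7×1.008 + 1×14.007 + 5×15.999 = 184.55 g/mol.

184.55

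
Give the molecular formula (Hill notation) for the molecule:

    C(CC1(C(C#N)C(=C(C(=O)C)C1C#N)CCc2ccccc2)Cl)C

Heavy atoms from the SMILES: 20 C, 1 Cl, 2 N, 1 O.
Implicit hydrogens by atom environment:
  6 × C: no H
  5 × C (aromatic): 1 H each → 5
  4 × C: 2 H each → 8
  2 × C: 3 H each → 6
  2 × C: 1 H each → 2
  2 × N: no H
  1 × C (aromatic): no H
  1 × Cl: no H
  1 × O: no H
  Total hydrogens = 21.
Molecular formula: C20H21ClN2O

C20H21ClN2O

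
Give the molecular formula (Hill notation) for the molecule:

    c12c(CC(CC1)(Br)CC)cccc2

C12H15Br

Heavy atoms from the SMILES: 1 Br, 12 C.
Implicit hydrogens by atom environment:
  4 × C: 2 H each → 8
  4 × C (aromatic): 1 H each → 4
  2 × C (aromatic): no H
  1 × Br: no H
  1 × C: 3 H
  1 × C: no H
  Total hydrogens = 15.
Molecular formula: C12H15Br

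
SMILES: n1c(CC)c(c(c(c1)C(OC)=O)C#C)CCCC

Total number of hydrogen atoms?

Hydrogens are implicit in SMILES; fill each atom to its normal valence:
  4 × C: 2 H each → 8
  4 × C (aromatic): no H
  3 × C: 3 H each → 9
  2 × C: no H
  2 × O: no H
  1 × C (aromatic): 1 H
  1 × C: 1 H
  1 × N (aromatic): no H
  Total hydrogens = 19.

19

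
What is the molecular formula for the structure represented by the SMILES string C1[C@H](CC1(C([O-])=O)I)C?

Heavy atoms from the SMILES: 6 C, 1 I, 2 O.
Implicit hydrogens by atom environment:
  2 × C: 2 H each → 4
  2 × C: no H
  1 × C: 3 H
  1 × C: 1 H
  1 × I: no H
  1 × O: no H
  1 × O (charge -1): no H
  Total hydrogens = 8.
Net charge -1.
Molecular formula: C6H8IO2-

C6H8IO2-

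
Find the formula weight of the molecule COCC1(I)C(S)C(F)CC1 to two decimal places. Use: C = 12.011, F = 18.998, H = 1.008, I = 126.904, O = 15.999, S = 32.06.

290.13

Molecular formula: C7H12FIOS.
M = 7×12.011 + 1×18.998 + 12×1.008 + 1×126.904 + 1×15.999 + 1×32.06 = 290.13 g/mol.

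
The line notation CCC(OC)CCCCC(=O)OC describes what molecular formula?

C10H20O3

Heavy atoms from the SMILES: 10 C, 3 O.
Implicit hydrogens by atom environment:
  5 × C: 2 H each → 10
  3 × C: 3 H each → 9
  3 × O: no H
  1 × C: 1 H
  1 × C: no H
  Total hydrogens = 20.
Molecular formula: C10H20O3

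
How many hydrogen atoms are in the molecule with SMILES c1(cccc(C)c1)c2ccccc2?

12

Hydrogens are implicit in SMILES; fill each atom to its normal valence:
  9 × C (aromatic): 1 H each → 9
  3 × C (aromatic): no H
  1 × C: 3 H
  Total hydrogens = 12.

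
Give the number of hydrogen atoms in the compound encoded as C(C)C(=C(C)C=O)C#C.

10

Hydrogens are implicit in SMILES; fill each atom to its normal valence:
  3 × C: no H
  2 × C: 3 H each → 6
  2 × C: 1 H each → 2
  1 × C: 2 H
  1 × O: no H
  Total hydrogens = 10.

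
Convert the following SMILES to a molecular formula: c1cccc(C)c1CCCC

C11H16

Heavy atoms from the SMILES: 11 C.
Implicit hydrogens by atom environment:
  4 × C (aromatic): 1 H each → 4
  3 × C: 2 H each → 6
  2 × C: 3 H each → 6
  2 × C (aromatic): no H
  Total hydrogens = 16.
Molecular formula: C11H16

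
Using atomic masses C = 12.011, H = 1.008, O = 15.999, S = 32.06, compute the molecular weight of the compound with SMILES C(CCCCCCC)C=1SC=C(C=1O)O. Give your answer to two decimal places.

Molecular formula: C12H20O2S.
M = 12×12.011 + 20×1.008 + 2×15.999 + 1×32.06 = 228.35 g/mol.

228.35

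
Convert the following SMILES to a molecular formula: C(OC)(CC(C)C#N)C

Heavy atoms from the SMILES: 7 C, 1 N, 1 O.
Implicit hydrogens by atom environment:
  3 × C: 3 H each → 9
  2 × C: 1 H each → 2
  1 × C: 2 H
  1 × C: no H
  1 × N: no H
  1 × O: no H
  Total hydrogens = 13.
Molecular formula: C7H13NO

C7H13NO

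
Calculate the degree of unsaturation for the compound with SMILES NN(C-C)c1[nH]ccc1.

3

Molecular formula from the SMILES: C6H11N3.
DoU = (2C + 2 + N − H − X)/2 = (2·6 + 2 + 3 − 11 − 0)/2 = 6/2 = 3.
(Structurally: 1 ring(s) + 2 π bond(s) = 3.)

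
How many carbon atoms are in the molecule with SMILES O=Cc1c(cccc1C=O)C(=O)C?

10

The symbol for carbon appears 10 times in the SMILES. Lowercase c denotes aromatic carbon and counts toward C.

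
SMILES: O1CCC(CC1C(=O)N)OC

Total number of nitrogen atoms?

The symbol for nitrogen appears 1 time in the SMILES.

1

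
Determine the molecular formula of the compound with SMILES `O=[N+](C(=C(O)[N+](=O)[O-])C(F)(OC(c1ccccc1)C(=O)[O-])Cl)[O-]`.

Heavy atoms from the SMILES: 11 C, 1 Cl, 1 F, 2 N, 8 O.
Implicit hydrogens by atom environment:
  5 × C (aromatic): 1 H each → 5
  4 × C: no H
  4 × O: no H
  3 × O (charge -1): no H
  2 × N (charge +1): no H
  1 × C: 1 H
  1 × C (aromatic): no H
  1 × Cl: no H
  1 × F: no H
  1 × O: 1 H
  Total hydrogens = 7.
Net charge -1.
Molecular formula: C11H7ClFN2O8-

C11H7ClFN2O8-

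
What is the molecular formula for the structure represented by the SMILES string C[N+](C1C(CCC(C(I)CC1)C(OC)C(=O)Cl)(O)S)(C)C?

C14H26ClINO3S+

Heavy atoms from the SMILES: 14 C, 1 Cl, 1 I, 1 N, 3 O, 1 S.
Implicit hydrogens by atom environment:
  4 × C: 3 H each → 12
  4 × C: 2 H each → 8
  4 × C: 1 H each → 4
  2 × C: no H
  2 × O: no H
  1 × Cl: no H
  1 × I: no H
  1 × N (charge +1): no H
  1 × O: 1 H
  1 × S: 1 H
  Total hydrogens = 26.
Net charge +1.
Molecular formula: C14H26ClINO3S+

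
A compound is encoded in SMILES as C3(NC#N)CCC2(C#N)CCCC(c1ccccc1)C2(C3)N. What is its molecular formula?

Heavy atoms from the SMILES: 18 C, 4 N.
Implicit hydrogens by atom environment:
  6 × C: 2 H each → 12
  5 × C (aromatic): 1 H each → 5
  4 × C: no H
  2 × C: 1 H each → 2
  2 × N: no H
  1 × C (aromatic): no H
  1 × N: 2 H
  1 × N: 1 H
  Total hydrogens = 22.
Molecular formula: C18H22N4

C18H22N4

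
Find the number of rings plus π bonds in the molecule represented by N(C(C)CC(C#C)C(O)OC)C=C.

Molecular formula from the SMILES: C10H17NO2.
DoU = (2C + 2 + N − H − X)/2 = (2·10 + 2 + 1 − 17 − 0)/2 = 6/2 = 3.
(Structurally: 0 ring(s) + 3 π bond(s) = 3.)

3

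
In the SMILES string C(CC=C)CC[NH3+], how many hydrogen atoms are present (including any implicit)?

14

Hydrogens are implicit in SMILES; fill each atom to its normal valence:
  5 × C: 2 H each → 10
  1 × C: 1 H
  1 × N (charge +1): 3 H
  Total hydrogens = 14.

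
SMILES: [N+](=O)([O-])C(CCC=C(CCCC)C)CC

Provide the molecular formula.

C12H23NO2

Heavy atoms from the SMILES: 12 C, 1 N, 2 O.
Implicit hydrogens by atom environment:
  6 × C: 2 H each → 12
  3 × C: 3 H each → 9
  2 × C: 1 H each → 2
  1 × C: no H
  1 × N (charge +1): no H
  1 × O: no H
  1 × O (charge -1): no H
  Total hydrogens = 23.
Molecular formula: C12H23NO2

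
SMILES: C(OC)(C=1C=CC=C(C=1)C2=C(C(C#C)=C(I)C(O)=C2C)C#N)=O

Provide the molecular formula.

Heavy atoms from the SMILES: 18 C, 1 I, 1 N, 3 O.
Implicit hydrogens by atom environment:
  8 × C (aromatic): no H
  4 × C (aromatic): 1 H each → 4
  3 × C: no H
  2 × C: 3 H each → 6
  2 × O: no H
  1 × C: 1 H
  1 × I: no H
  1 × N: no H
  1 × O: 1 H
  Total hydrogens = 12.
Molecular formula: C18H12INO3

C18H12INO3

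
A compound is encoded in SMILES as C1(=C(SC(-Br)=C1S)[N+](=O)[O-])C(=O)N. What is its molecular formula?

C5H3BrN2O3S2

Heavy atoms from the SMILES: 1 Br, 5 C, 2 N, 3 O, 2 S.
Implicit hydrogens by atom environment:
  4 × C (aromatic): no H
  2 × O: no H
  1 × Br: no H
  1 × C: no H
  1 × N: 2 H
  1 × N (charge +1): no H
  1 × O (charge -1): no H
  1 × S: 1 H
  1 × S (aromatic): no H
  Total hydrogens = 3.
Molecular formula: C5H3BrN2O3S2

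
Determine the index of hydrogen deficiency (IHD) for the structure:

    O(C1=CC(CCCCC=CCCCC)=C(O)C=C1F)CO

Molecular formula from the SMILES: C17H25FO3.
DoU = (2C + 2 + N − H − X)/2 = (2·17 + 2 + 0 − 25 − 1)/2 = 10/2 = 5.
(Structurally: 1 ring(s) + 4 π bond(s) = 5.)

5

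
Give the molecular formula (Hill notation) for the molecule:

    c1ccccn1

Heavy atoms from the SMILES: 5 C, 1 N.
Implicit hydrogens by atom environment:
  5 × C (aromatic): 1 H each → 5
  1 × N (aromatic): no H
  Total hydrogens = 5.
Molecular formula: C5H5N

C5H5N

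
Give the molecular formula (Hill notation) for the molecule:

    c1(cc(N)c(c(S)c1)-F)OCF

C7H7F2NOS

Heavy atoms from the SMILES: 7 C, 2 F, 1 N, 1 O, 1 S.
Implicit hydrogens by atom environment:
  4 × C (aromatic): no H
  2 × C (aromatic): 1 H each → 2
  2 × F: no H
  1 × C: 2 H
  1 × N: 2 H
  1 × O: no H
  1 × S: 1 H
  Total hydrogens = 7.
Molecular formula: C7H7F2NOS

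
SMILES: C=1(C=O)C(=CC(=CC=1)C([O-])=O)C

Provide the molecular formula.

Heavy atoms from the SMILES: 9 C, 3 O.
Implicit hydrogens by atom environment:
  3 × C (aromatic): 1 H each → 3
  3 × C (aromatic): no H
  2 × O: no H
  1 × C: 3 H
  1 × C: 1 H
  1 × C: no H
  1 × O (charge -1): no H
  Total hydrogens = 7.
Net charge -1.
Molecular formula: C9H7O3-

C9H7O3-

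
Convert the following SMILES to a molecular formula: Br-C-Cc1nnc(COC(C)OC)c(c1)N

Heavy atoms from the SMILES: 1 Br, 10 C, 3 N, 2 O.
Implicit hydrogens by atom environment:
  3 × C: 2 H each → 6
  3 × C (aromatic): no H
  2 × C: 3 H each → 6
  2 × N (aromatic): no H
  2 × O: no H
  1 × Br: no H
  1 × C (aromatic): 1 H
  1 × C: 1 H
  1 × N: 2 H
  Total hydrogens = 16.
Molecular formula: C10H16BrN3O2

C10H16BrN3O2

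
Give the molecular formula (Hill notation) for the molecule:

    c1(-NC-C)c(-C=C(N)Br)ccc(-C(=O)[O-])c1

Heavy atoms from the SMILES: 1 Br, 11 C, 2 N, 2 O.
Implicit hydrogens by atom environment:
  3 × C (aromatic): 1 H each → 3
  3 × C (aromatic): no H
  2 × C: no H
  1 × Br: no H
  1 × C: 3 H
  1 × C: 2 H
  1 × C: 1 H
  1 × N: 2 H
  1 × N: 1 H
  1 × O: no H
  1 × O (charge -1): no H
  Total hydrogens = 12.
Net charge -1.
Molecular formula: C11H12BrN2O2-

C11H12BrN2O2-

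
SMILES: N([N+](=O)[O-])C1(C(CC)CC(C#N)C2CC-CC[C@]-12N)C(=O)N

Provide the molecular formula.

C14H23N5O3

Heavy atoms from the SMILES: 14 C, 5 N, 3 O.
Implicit hydrogens by atom environment:
  6 × C: 2 H each → 12
  4 × C: no H
  3 × C: 1 H each → 3
  2 × N: 2 H each → 4
  2 × O: no H
  1 × C: 3 H
  1 × N: 1 H
  1 × N: no H
  1 × N (charge +1): no H
  1 × O (charge -1): no H
  Total hydrogens = 23.
Molecular formula: C14H23N5O3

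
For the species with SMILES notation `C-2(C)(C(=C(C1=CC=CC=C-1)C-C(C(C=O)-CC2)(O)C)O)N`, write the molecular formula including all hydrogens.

C17H23NO3

Heavy atoms from the SMILES: 17 C, 1 N, 3 O.
Implicit hydrogens by atom environment:
  5 × C (aromatic): 1 H each → 5
  4 × C: no H
  3 × C: 2 H each → 6
  2 × C: 3 H each → 6
  2 × C: 1 H each → 2
  2 × O: 1 H each → 2
  1 × C (aromatic): no H
  1 × N: 2 H
  1 × O: no H
  Total hydrogens = 23.
Molecular formula: C17H23NO3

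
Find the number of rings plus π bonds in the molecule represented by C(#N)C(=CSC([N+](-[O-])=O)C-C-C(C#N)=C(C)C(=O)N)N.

8

Molecular formula from the SMILES: C11H13N5O3S.
DoU = (2C + 2 + N − H − X)/2 = (2·11 + 2 + 5 − 13 − 0)/2 = 16/2 = 8.
(Structurally: 0 ring(s) + 8 π bond(s) = 8.)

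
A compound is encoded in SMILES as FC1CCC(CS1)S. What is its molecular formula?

C5H9FS2

Heavy atoms from the SMILES: 5 C, 1 F, 2 S.
Implicit hydrogens by atom environment:
  3 × C: 2 H each → 6
  2 × C: 1 H each → 2
  1 × F: no H
  1 × S: 1 H
  1 × S: no H
  Total hydrogens = 9.
Molecular formula: C5H9FS2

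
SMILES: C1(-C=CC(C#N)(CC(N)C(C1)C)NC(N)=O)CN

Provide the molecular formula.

C12H21N5O

Heavy atoms from the SMILES: 12 C, 5 N, 1 O.
Implicit hydrogens by atom environment:
  5 × C: 1 H each → 5
  3 × C: 2 H each → 6
  3 × C: no H
  3 × N: 2 H each → 6
  1 × C: 3 H
  1 × N: 1 H
  1 × N: no H
  1 × O: no H
  Total hydrogens = 21.
Molecular formula: C12H21N5O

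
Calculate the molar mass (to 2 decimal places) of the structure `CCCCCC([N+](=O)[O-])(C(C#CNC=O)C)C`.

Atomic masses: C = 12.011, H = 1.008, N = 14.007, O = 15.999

Molecular formula: C12H20N2O3.
M = 12×12.011 + 20×1.008 + 2×14.007 + 3×15.999 = 240.30 g/mol.

240.30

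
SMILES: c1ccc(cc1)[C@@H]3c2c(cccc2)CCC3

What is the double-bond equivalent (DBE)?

Molecular formula from the SMILES: C16H16.
DoU = (2C + 2 + N − H − X)/2 = (2·16 + 2 + 0 − 16 − 0)/2 = 18/2 = 9.
(Structurally: 3 ring(s) + 6 π bond(s) = 9.)

9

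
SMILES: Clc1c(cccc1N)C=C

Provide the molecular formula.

C8H8ClN

Heavy atoms from the SMILES: 8 C, 1 Cl, 1 N.
Implicit hydrogens by atom environment:
  3 × C (aromatic): 1 H each → 3
  3 × C (aromatic): no H
  1 × C: 2 H
  1 × C: 1 H
  1 × Cl: no H
  1 × N: 2 H
  Total hydrogens = 8.
Molecular formula: C8H8ClN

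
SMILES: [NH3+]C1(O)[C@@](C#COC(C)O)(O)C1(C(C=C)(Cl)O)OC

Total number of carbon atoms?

The symbol for carbon appears 11 times in the SMILES. (Cl is a single chlorine, not C + l.)

11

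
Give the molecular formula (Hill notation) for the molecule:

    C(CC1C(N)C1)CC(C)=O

C8H15NO

Heavy atoms from the SMILES: 8 C, 1 N, 1 O.
Implicit hydrogens by atom environment:
  4 × C: 2 H each → 8
  2 × C: 1 H each → 2
  1 × C: 3 H
  1 × C: no H
  1 × N: 2 H
  1 × O: no H
  Total hydrogens = 15.
Molecular formula: C8H15NO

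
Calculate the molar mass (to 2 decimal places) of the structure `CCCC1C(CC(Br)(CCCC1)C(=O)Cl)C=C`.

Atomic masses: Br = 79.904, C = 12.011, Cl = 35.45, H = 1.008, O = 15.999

321.68

Molecular formula: C14H22BrClO.
M = 1×79.904 + 14×12.011 + 1×35.45 + 22×1.008 + 1×15.999 = 321.68 g/mol.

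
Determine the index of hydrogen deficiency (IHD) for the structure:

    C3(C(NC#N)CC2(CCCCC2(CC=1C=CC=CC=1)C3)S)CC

8

Molecular formula from the SMILES: C20H28N2S.
DoU = (2C + 2 + N − H − X)/2 = (2·20 + 2 + 2 − 28 − 0)/2 = 16/2 = 8.
(Structurally: 3 ring(s) + 5 π bond(s) = 8.)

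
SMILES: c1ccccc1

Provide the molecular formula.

C6H6

Heavy atoms from the SMILES: 6 C.
Implicit hydrogens by atom environment:
  6 × C (aromatic): 1 H each → 6
  Total hydrogens = 6.
Molecular formula: C6H6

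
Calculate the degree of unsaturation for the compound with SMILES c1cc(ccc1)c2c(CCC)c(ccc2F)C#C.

Molecular formula from the SMILES: C17H15F.
DoU = (2C + 2 + N − H − X)/2 = (2·17 + 2 + 0 − 15 − 1)/2 = 20/2 = 10.
(Structurally: 2 ring(s) + 8 π bond(s) = 10.)

10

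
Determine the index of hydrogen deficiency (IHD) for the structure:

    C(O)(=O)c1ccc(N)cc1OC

Molecular formula from the SMILES: C8H9NO3.
DoU = (2C + 2 + N − H − X)/2 = (2·8 + 2 + 1 − 9 − 0)/2 = 10/2 = 5.
(Structurally: 1 ring(s) + 4 π bond(s) = 5.)

5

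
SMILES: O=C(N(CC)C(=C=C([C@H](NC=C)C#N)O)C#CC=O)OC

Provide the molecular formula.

C14H15N3O4

Heavy atoms from the SMILES: 14 C, 3 N, 4 O.
Implicit hydrogens by atom environment:
  7 × C: no H
  3 × C: 1 H each → 3
  3 × O: no H
  2 × C: 3 H each → 6
  2 × C: 2 H each → 4
  2 × N: no H
  1 × N: 1 H
  1 × O: 1 H
  Total hydrogens = 15.
Molecular formula: C14H15N3O4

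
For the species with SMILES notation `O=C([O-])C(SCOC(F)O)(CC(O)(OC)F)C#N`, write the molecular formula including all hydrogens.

C8H10F2NO6S-

Heavy atoms from the SMILES: 8 C, 2 F, 1 N, 6 O, 1 S.
Implicit hydrogens by atom environment:
  4 × C: no H
  3 × O: no H
  2 × C: 2 H each → 4
  2 × F: no H
  2 × O: 1 H each → 2
  1 × C: 3 H
  1 × C: 1 H
  1 × N: no H
  1 × O (charge -1): no H
  1 × S: no H
  Total hydrogens = 10.
Net charge -1.
Molecular formula: C8H10F2NO6S-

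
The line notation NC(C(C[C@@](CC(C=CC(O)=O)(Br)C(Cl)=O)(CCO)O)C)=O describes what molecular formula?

C13H19BrClNO6

Heavy atoms from the SMILES: 1 Br, 13 C, 1 Cl, 1 N, 6 O.
Implicit hydrogens by atom environment:
  5 × C: no H
  4 × C: 2 H each → 8
  3 × C: 1 H each → 3
  3 × O: 1 H each → 3
  3 × O: no H
  1 × Br: no H
  1 × C: 3 H
  1 × Cl: no H
  1 × N: 2 H
  Total hydrogens = 19.
Molecular formula: C13H19BrClNO6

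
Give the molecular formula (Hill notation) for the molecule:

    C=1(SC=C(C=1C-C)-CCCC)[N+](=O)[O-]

C10H15NO2S

Heavy atoms from the SMILES: 10 C, 1 N, 2 O, 1 S.
Implicit hydrogens by atom environment:
  4 × C: 2 H each → 8
  3 × C (aromatic): no H
  2 × C: 3 H each → 6
  1 × C (aromatic): 1 H
  1 × N (charge +1): no H
  1 × O: no H
  1 × O (charge -1): no H
  1 × S (aromatic): no H
  Total hydrogens = 15.
Molecular formula: C10H15NO2S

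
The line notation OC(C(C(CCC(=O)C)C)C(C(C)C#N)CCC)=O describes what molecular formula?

Heavy atoms from the SMILES: 15 C, 1 N, 3 O.
Implicit hydrogens by atom environment:
  4 × C: 3 H each → 12
  4 × C: 2 H each → 8
  4 × C: 1 H each → 4
  3 × C: no H
  2 × O: no H
  1 × N: no H
  1 × O: 1 H
  Total hydrogens = 25.
Molecular formula: C15H25NO3

C15H25NO3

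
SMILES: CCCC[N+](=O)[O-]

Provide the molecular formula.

Heavy atoms from the SMILES: 4 C, 1 N, 2 O.
Implicit hydrogens by atom environment:
  3 × C: 2 H each → 6
  1 × C: 3 H
  1 × N (charge +1): no H
  1 × O: no H
  1 × O (charge -1): no H
  Total hydrogens = 9.
Molecular formula: C4H9NO2

C4H9NO2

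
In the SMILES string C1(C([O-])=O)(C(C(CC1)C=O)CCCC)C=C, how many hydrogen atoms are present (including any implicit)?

Hydrogens are implicit in SMILES; fill each atom to its normal valence:
  6 × C: 2 H each → 12
  4 × C: 1 H each → 4
  2 × C: no H
  2 × O: no H
  1 × C: 3 H
  1 × O (charge -1): no H
  Total hydrogens = 19.

19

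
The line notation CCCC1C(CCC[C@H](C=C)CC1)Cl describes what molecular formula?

Heavy atoms from the SMILES: 13 C, 1 Cl.
Implicit hydrogens by atom environment:
  8 × C: 2 H each → 16
  4 × C: 1 H each → 4
  1 × C: 3 H
  1 × Cl: no H
  Total hydrogens = 23.
Molecular formula: C13H23Cl

C13H23Cl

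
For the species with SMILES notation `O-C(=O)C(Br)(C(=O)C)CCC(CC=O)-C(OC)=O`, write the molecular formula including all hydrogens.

Heavy atoms from the SMILES: 1 Br, 11 C, 6 O.
Implicit hydrogens by atom environment:
  5 × O: no H
  4 × C: no H
  3 × C: 2 H each → 6
  2 × C: 3 H each → 6
  2 × C: 1 H each → 2
  1 × Br: no H
  1 × O: 1 H
  Total hydrogens = 15.
Molecular formula: C11H15BrO6

C11H15BrO6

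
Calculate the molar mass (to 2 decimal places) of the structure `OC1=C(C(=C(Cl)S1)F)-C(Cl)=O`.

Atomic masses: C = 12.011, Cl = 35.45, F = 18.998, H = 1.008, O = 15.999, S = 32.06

215.02

Molecular formula: C5HCl2FO2S.
M = 5×12.011 + 2×35.45 + 1×18.998 + 1×1.008 + 2×15.999 + 1×32.06 = 215.02 g/mol.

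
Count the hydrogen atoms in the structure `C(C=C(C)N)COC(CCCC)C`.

Hydrogens are implicit in SMILES; fill each atom to its normal valence:
  5 × C: 2 H each → 10
  3 × C: 3 H each → 9
  2 × C: 1 H each → 2
  1 × C: no H
  1 × N: 2 H
  1 × O: no H
  Total hydrogens = 23.

23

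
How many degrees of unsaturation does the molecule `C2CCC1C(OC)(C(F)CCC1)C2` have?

Molecular formula from the SMILES: C11H19FO.
DoU = (2C + 2 + N − H − X)/2 = (2·11 + 2 + 0 − 19 − 1)/2 = 4/2 = 2.
(Structurally: 2 ring(s) + 0 π bond(s) = 2.)

2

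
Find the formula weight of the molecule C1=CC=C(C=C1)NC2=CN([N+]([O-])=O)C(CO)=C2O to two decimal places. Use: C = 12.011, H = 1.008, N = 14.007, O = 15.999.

Molecular formula: C11H11N3O4.
M = 11×12.011 + 11×1.008 + 3×14.007 + 4×15.999 = 249.23 g/mol.

249.23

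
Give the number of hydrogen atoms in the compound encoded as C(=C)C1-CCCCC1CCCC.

22

Hydrogens are implicit in SMILES; fill each atom to its normal valence:
  8 × C: 2 H each → 16
  3 × C: 1 H each → 3
  1 × C: 3 H
  Total hydrogens = 22.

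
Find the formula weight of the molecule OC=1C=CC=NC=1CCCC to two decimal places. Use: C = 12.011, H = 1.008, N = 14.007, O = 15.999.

Molecular formula: C9H13NO.
M = 9×12.011 + 13×1.008 + 1×14.007 + 1×15.999 = 151.21 g/mol.

151.21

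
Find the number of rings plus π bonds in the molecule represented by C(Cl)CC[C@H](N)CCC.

Molecular formula from the SMILES: C7H16ClN.
DoU = (2C + 2 + N − H − X)/2 = (2·7 + 2 + 1 − 16 − 1)/2 = 0/2 = 0.
(Structurally: 0 ring(s) + 0 π bond(s) = 0.)

0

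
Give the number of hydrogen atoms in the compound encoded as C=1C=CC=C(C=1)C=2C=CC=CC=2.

10

Hydrogens are implicit in SMILES; fill each atom to its normal valence:
  10 × C (aromatic): 1 H each → 10
  2 × C (aromatic): no H
  Total hydrogens = 10.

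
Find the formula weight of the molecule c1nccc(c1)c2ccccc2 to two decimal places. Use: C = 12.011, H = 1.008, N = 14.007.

Molecular formula: C11H9N.
M = 11×12.011 + 9×1.008 + 1×14.007 = 155.20 g/mol.

155.20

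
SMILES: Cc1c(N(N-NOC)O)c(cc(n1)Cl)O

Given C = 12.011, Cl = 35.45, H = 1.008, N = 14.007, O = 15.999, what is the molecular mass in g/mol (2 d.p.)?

234.64

Molecular formula: C7H11ClN4O3.
M = 7×12.011 + 1×35.45 + 11×1.008 + 4×14.007 + 3×15.999 = 234.64 g/mol.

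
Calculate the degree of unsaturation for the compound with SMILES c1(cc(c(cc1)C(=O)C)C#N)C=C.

8

Molecular formula from the SMILES: C11H9NO.
DoU = (2C + 2 + N − H − X)/2 = (2·11 + 2 + 1 − 9 − 0)/2 = 16/2 = 8.
(Structurally: 1 ring(s) + 7 π bond(s) = 8.)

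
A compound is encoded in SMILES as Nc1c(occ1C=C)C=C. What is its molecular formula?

C8H9NO

Heavy atoms from the SMILES: 8 C, 1 N, 1 O.
Implicit hydrogens by atom environment:
  3 × C (aromatic): no H
  2 × C: 2 H each → 4
  2 × C: 1 H each → 2
  1 × C (aromatic): 1 H
  1 × N: 2 H
  1 × O (aromatic): no H
  Total hydrogens = 9.
Molecular formula: C8H9NO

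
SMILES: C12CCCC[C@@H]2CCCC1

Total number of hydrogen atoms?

18

Hydrogens are implicit in SMILES; fill each atom to its normal valence:
  8 × C: 2 H each → 16
  2 × C: 1 H each → 2
  Total hydrogens = 18.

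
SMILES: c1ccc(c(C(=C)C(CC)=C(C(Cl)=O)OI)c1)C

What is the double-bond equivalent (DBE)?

Molecular formula from the SMILES: C14H14ClIO2.
DoU = (2C + 2 + N − H − X)/2 = (2·14 + 2 + 0 − 14 − 2)/2 = 14/2 = 7.
(Structurally: 1 ring(s) + 6 π bond(s) = 7.)

7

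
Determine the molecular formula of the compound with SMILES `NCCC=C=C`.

Heavy atoms from the SMILES: 5 C, 1 N.
Implicit hydrogens by atom environment:
  3 × C: 2 H each → 6
  1 × C: 1 H
  1 × C: no H
  1 × N: 2 H
  Total hydrogens = 9.
Molecular formula: C5H9N

C5H9N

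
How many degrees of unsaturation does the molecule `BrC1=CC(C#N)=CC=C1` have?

6

Molecular formula from the SMILES: C7H4BrN.
DoU = (2C + 2 + N − H − X)/2 = (2·7 + 2 + 1 − 4 − 1)/2 = 12/2 = 6.
(Structurally: 1 ring(s) + 5 π bond(s) = 6.)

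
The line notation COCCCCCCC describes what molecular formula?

C8H18O

Heavy atoms from the SMILES: 8 C, 1 O.
Implicit hydrogens by atom environment:
  6 × C: 2 H each → 12
  2 × C: 3 H each → 6
  1 × O: no H
  Total hydrogens = 18.
Molecular formula: C8H18O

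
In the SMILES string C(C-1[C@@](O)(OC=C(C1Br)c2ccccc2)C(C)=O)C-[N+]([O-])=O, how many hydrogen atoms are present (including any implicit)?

Hydrogens are implicit in SMILES; fill each atom to its normal valence:
  5 × C (aromatic): 1 H each → 5
  3 × C: 1 H each → 3
  3 × C: no H
  3 × O: no H
  2 × C: 2 H each → 4
  1 × Br: no H
  1 × C: 3 H
  1 × C (aromatic): no H
  1 × N (charge +1): no H
  1 × O: 1 H
  1 × O (charge -1): no H
  Total hydrogens = 16.

16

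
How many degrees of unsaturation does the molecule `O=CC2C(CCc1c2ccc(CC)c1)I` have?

6

Molecular formula from the SMILES: C13H15IO.
DoU = (2C + 2 + N − H − X)/2 = (2·13 + 2 + 0 − 15 − 1)/2 = 12/2 = 6.
(Structurally: 2 ring(s) + 4 π bond(s) = 6.)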